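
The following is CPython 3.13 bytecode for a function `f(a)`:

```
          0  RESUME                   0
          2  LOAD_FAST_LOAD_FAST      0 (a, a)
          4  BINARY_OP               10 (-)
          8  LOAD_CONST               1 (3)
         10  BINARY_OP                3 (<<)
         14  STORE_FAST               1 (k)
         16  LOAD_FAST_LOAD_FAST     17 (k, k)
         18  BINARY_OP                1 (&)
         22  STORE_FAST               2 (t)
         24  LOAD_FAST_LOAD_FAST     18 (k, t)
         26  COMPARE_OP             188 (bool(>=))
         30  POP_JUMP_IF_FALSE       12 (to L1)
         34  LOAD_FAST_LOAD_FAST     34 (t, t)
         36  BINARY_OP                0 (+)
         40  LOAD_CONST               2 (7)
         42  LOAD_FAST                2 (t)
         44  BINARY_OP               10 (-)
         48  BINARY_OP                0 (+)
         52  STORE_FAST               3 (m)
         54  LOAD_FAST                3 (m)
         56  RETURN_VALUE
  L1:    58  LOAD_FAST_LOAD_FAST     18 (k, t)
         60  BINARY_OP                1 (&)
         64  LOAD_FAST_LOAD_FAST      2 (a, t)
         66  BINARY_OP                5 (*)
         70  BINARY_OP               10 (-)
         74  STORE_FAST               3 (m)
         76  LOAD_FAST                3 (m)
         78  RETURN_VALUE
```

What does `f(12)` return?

7

LOAD_FAST_LOAD_FAST a,a → push 12,12. Stack: [12, 12]
BINARY_OP - → 12 - 12 = 0. Stack: [0]
LOAD_CONST → push 3. Stack: [0, 3]
BINARY_OP << → 0 << 3 = 0. Stack: [0]
STORE_FAST k → k=0. Stack: []
LOAD_FAST_LOAD_FAST k,k → push 0,0. Stack: [0, 0]
BINARY_OP & → 0 & 0 = 0. Stack: [0]
STORE_FAST t → t=0. Stack: []
LOAD_FAST_LOAD_FAST k,t → push 0,0. Stack: [0, 0]
COMPARE_OP bool(>=) → 0 vs 0 = True. Stack: [True]
POP_JUMP_IF_FALSE → pop True; no jump. Stack: []
LOAD_FAST_LOAD_FAST t,t → push 0,0. Stack: [0, 0]
BINARY_OP + → 0 + 0 = 0. Stack: [0]
LOAD_CONST → push 7. Stack: [0, 7]
LOAD_FAST t → push 0. Stack: [0, 7, 0]
BINARY_OP - → 7 - 0 = 7. Stack: [0, 7]
BINARY_OP + → 0 + 7 = 7. Stack: [7]
STORE_FAST m → m=7. Stack: []
LOAD_FAST m → push 7. Stack: [7]
RETURN_VALUE → return 7.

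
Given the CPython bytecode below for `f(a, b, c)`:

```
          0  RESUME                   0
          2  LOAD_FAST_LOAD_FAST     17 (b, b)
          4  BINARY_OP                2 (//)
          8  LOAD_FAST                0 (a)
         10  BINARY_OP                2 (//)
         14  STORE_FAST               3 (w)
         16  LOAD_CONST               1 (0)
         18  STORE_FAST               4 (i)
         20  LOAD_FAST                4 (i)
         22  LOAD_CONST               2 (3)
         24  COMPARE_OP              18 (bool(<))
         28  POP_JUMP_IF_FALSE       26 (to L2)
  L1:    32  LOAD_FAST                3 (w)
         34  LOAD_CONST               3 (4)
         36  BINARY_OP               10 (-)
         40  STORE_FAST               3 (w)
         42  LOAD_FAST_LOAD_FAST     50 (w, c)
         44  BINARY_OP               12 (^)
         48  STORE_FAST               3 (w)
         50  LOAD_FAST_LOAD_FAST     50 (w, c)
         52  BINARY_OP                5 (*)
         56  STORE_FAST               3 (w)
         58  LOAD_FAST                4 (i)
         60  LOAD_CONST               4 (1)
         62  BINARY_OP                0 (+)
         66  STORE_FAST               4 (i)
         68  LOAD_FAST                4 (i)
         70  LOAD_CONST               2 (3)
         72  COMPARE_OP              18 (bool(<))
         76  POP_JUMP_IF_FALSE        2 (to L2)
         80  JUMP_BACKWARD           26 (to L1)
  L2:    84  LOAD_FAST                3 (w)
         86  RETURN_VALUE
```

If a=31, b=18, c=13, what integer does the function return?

LOAD_FAST_LOAD_FAST b,b → push 18,18
BINARY_OP // → 18 // 18 = 1
LOAD_FAST a → push 31
BINARY_OP // → 1 // 31 = 0
STORE_FAST w → w=0
LOAD_CONST → push 0
STORE_FAST i → i=0
LOAD_FAST i → push 0
LOAD_CONST → push 3
COMPARE_OP bool(<) → 0 vs 3 = True
POP_JUMP_IF_FALSE → pop True; no jump
LOAD_FAST w → push 0
LOAD_CONST → push 4
BINARY_OP - → 0 - 4 = -4
STORE_FAST w → w=-4
LOAD_FAST_LOAD_FAST w,c → push -4,13
BINARY_OP ^ → -4 ^ 13 = -15
STORE_FAST w → w=-15
LOAD_FAST_LOAD_FAST w,c → push -15,13
BINARY_OP * → -15 * 13 = -195
STORE_FAST w → w=-195
LOAD_FAST i → push 0
LOAD_CONST → push 1
BINARY_OP + → 0 + 1 = 1
STORE_FAST i → i=1
LOAD_FAST i → push 1
LOAD_CONST → push 3
COMPARE_OP bool(<) → 1 vs 3 = True
POP_JUMP_IF_FALSE → pop True; no jump
LOAD_FAST w → push -195
LOAD_CONST → push 4
BINARY_OP - → -195 - 4 = -199
STORE_FAST w → w=-199
LOAD_FAST_LOAD_FAST w,c → push -199,13
BINARY_OP ^ → -199 ^ 13 = -204
STORE_FAST w → w=-204
LOAD_FAST_LOAD_FAST w,c → push -204,13
BINARY_OP * → -204 * 13 = -2652
STORE_FAST w → w=-2652
LOAD_FAST i → push 1
LOAD_CONST → push 1
BINARY_OP + → 1 + 1 = 2
STORE_FAST i → i=2
LOAD_FAST i → push 2
LOAD_CONST → push 3
COMPARE_OP bool(<) → 2 vs 3 = True
POP_JUMP_IF_FALSE → pop True; no jump
LOAD_FAST w → push -2652
LOAD_CONST → push 4
BINARY_OP - → -2652 - 4 = -2656
STORE_FAST w → w=-2656
LOAD_FAST_LOAD_FAST w,c → push -2656,13
BINARY_OP ^ → -2656 ^ 13 = -2643
STORE_FAST w → w=-2643
LOAD_FAST_LOAD_FAST w,c → push -2643,13
BINARY_OP * → -2643 * 13 = -34359
STORE_FAST w → w=-34359
LOAD_FAST i → push 2
LOAD_CONST → push 1
BINARY_OP + → 2 + 1 = 3
STORE_FAST i → i=3
LOAD_FAST i → push 3
LOAD_CONST → push 3
COMPARE_OP bool(<) → 3 vs 3 = False
POP_JUMP_IF_FALSE → pop False; jump
LOAD_FAST w → push -34359
RETURN_VALUE → return -34359.

-34359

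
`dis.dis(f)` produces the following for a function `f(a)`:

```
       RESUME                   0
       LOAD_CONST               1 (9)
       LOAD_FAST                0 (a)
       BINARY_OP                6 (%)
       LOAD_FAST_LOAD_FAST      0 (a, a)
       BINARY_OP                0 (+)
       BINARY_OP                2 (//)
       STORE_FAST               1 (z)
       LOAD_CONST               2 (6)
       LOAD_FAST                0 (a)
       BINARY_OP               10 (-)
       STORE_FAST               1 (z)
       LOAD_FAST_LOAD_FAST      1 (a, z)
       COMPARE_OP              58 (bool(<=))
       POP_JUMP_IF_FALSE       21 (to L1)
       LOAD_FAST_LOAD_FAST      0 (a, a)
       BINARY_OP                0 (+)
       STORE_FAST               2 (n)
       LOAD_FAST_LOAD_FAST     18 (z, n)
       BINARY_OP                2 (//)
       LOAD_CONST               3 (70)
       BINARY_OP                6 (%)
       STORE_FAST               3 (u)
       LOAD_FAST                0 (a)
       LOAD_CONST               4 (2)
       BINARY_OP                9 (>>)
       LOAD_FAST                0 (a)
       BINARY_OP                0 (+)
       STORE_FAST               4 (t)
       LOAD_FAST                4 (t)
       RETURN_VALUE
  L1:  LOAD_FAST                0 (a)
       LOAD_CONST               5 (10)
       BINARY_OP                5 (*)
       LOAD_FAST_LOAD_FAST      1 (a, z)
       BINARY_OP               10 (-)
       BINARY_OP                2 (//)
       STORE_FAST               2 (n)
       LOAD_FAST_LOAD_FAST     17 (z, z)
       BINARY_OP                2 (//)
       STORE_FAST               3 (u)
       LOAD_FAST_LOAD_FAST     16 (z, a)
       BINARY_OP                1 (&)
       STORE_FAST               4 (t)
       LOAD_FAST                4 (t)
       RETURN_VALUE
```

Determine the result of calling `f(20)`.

LOAD_CONST → push 9. Stack: [9]
LOAD_FAST a → push 20. Stack: [9, 20]
BINARY_OP % → 9 % 20 = 9. Stack: [9]
LOAD_FAST_LOAD_FAST a,a → push 20,20. Stack: [9, 20, 20]
BINARY_OP + → 20 + 20 = 40. Stack: [9, 40]
BINARY_OP // → 9 // 40 = 0. Stack: [0]
STORE_FAST z → z=0. Stack: []
LOAD_CONST → push 6. Stack: [6]
LOAD_FAST a → push 20. Stack: [6, 20]
BINARY_OP - → 6 - 20 = -14. Stack: [-14]
STORE_FAST z → z=-14. Stack: []
LOAD_FAST_LOAD_FAST a,z → push 20,-14. Stack: [20, -14]
COMPARE_OP bool(<=) → 20 vs -14 = False. Stack: [False]
POP_JUMP_IF_FALSE → pop False; jump. Stack: []
LOAD_FAST a → push 20. Stack: [20]
LOAD_CONST → push 10. Stack: [20, 10]
BINARY_OP * → 20 * 10 = 200. Stack: [200]
LOAD_FAST_LOAD_FAST a,z → push 20,-14. Stack: [200, 20, -14]
BINARY_OP - → 20 - -14 = 34. Stack: [200, 34]
BINARY_OP // → 200 // 34 = 5. Stack: [5]
STORE_FAST n → n=5. Stack: []
LOAD_FAST_LOAD_FAST z,z → push -14,-14. Stack: [-14, -14]
BINARY_OP // → -14 // -14 = 1. Stack: [1]
STORE_FAST u → u=1. Stack: []
LOAD_FAST_LOAD_FAST z,a → push -14,20. Stack: [-14, 20]
BINARY_OP & → -14 & 20 = 16. Stack: [16]
STORE_FAST t → t=16. Stack: []
LOAD_FAST t → push 16. Stack: [16]
RETURN_VALUE → return 16.

16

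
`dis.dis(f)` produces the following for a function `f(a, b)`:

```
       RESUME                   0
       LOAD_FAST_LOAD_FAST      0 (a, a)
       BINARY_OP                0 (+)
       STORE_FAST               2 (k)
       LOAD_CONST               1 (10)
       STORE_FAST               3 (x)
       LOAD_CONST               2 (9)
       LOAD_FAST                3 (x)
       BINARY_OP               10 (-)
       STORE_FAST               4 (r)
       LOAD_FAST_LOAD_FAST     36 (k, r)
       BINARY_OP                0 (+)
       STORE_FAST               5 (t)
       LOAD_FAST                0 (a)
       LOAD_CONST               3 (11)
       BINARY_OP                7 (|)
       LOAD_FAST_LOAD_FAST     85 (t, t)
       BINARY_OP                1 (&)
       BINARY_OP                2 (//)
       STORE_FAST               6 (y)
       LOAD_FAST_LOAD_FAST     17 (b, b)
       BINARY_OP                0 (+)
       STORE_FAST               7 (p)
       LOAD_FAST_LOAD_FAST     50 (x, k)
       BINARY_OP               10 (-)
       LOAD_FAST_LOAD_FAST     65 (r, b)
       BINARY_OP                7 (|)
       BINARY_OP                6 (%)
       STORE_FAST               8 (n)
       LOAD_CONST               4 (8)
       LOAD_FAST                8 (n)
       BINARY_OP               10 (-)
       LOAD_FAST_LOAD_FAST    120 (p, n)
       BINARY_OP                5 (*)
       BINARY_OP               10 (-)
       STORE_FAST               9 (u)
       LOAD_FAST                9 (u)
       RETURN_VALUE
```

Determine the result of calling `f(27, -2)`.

8

LOAD_FAST_LOAD_FAST a,a → push 27,27. Stack: [27, 27]
BINARY_OP + → 27 + 27 = 54. Stack: [54]
STORE_FAST k → k=54. Stack: []
LOAD_CONST → push 10. Stack: [10]
STORE_FAST x → x=10. Stack: []
LOAD_CONST → push 9. Stack: [9]
LOAD_FAST x → push 10. Stack: [9, 10]
BINARY_OP - → 9 - 10 = -1. Stack: [-1]
STORE_FAST r → r=-1. Stack: []
LOAD_FAST_LOAD_FAST k,r → push 54,-1. Stack: [54, -1]
BINARY_OP + → 54 + -1 = 53. Stack: [53]
STORE_FAST t → t=53. Stack: []
LOAD_FAST a → push 27. Stack: [27]
LOAD_CONST → push 11. Stack: [27, 11]
BINARY_OP | → 27 | 11 = 27. Stack: [27]
LOAD_FAST_LOAD_FAST t,t → push 53,53. Stack: [27, 53, 53]
BINARY_OP & → 53 & 53 = 53. Stack: [27, 53]
BINARY_OP // → 27 // 53 = 0. Stack: [0]
STORE_FAST y → y=0. Stack: []
LOAD_FAST_LOAD_FAST b,b → push -2,-2. Stack: [-2, -2]
BINARY_OP + → -2 + -2 = -4. Stack: [-4]
STORE_FAST p → p=-4. Stack: []
LOAD_FAST_LOAD_FAST x,k → push 10,54. Stack: [10, 54]
BINARY_OP - → 10 - 54 = -44. Stack: [-44]
LOAD_FAST_LOAD_FAST r,b → push -1,-2. Stack: [-44, -1, -2]
BINARY_OP | → -1 | -2 = -1. Stack: [-44, -1]
BINARY_OP % → -44 % -1 = 0. Stack: [0]
STORE_FAST n → n=0. Stack: []
LOAD_CONST → push 8. Stack: [8]
LOAD_FAST n → push 0. Stack: [8, 0]
BINARY_OP - → 8 - 0 = 8. Stack: [8]
LOAD_FAST_LOAD_FAST p,n → push -4,0. Stack: [8, -4, 0]
BINARY_OP * → -4 * 0 = 0. Stack: [8, 0]
BINARY_OP - → 8 - 0 = 8. Stack: [8]
STORE_FAST u → u=8. Stack: []
LOAD_FAST u → push 8. Stack: [8]
RETURN_VALUE → return 8.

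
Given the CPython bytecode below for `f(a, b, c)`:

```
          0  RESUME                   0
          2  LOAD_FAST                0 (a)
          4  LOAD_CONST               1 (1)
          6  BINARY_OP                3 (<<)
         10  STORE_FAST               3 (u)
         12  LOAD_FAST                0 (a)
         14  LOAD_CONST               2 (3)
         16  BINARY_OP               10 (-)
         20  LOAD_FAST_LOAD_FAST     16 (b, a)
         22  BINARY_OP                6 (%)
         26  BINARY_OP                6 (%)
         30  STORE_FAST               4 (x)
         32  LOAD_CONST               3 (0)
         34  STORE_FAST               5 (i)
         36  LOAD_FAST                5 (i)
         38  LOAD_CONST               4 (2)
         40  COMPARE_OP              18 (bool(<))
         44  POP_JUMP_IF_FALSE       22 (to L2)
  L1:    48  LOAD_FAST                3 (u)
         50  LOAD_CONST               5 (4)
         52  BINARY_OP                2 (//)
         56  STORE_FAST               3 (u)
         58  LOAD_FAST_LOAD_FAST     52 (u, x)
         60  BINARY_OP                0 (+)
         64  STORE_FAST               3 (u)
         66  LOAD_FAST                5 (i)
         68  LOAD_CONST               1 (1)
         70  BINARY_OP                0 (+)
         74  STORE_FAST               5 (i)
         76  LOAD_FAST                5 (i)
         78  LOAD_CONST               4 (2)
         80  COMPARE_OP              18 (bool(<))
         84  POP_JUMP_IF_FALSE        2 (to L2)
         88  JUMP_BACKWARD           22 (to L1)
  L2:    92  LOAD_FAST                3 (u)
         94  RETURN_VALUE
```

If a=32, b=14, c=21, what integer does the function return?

LOAD_FAST a → push 32. Stack: [32]
LOAD_CONST → push 1. Stack: [32, 1]
BINARY_OP << → 32 << 1 = 64. Stack: [64]
STORE_FAST u → u=64. Stack: []
LOAD_FAST a → push 32. Stack: [32]
LOAD_CONST → push 3. Stack: [32, 3]
BINARY_OP - → 32 - 3 = 29. Stack: [29]
LOAD_FAST_LOAD_FAST b,a → push 14,32. Stack: [29, 14, 32]
BINARY_OP % → 14 % 32 = 14. Stack: [29, 14]
BINARY_OP % → 29 % 14 = 1. Stack: [1]
STORE_FAST x → x=1. Stack: []
LOAD_CONST → push 0. Stack: [0]
STORE_FAST i → i=0. Stack: []
LOAD_FAST i → push 0. Stack: [0]
LOAD_CONST → push 2. Stack: [0, 2]
COMPARE_OP bool(<) → 0 vs 2 = True. Stack: [True]
POP_JUMP_IF_FALSE → pop True; no jump. Stack: []
LOAD_FAST u → push 64. Stack: [64]
LOAD_CONST → push 4. Stack: [64, 4]
BINARY_OP // → 64 // 4 = 16. Stack: [16]
STORE_FAST u → u=16. Stack: []
LOAD_FAST_LOAD_FAST u,x → push 16,1. Stack: [16, 1]
BINARY_OP + → 16 + 1 = 17. Stack: [17]
STORE_FAST u → u=17. Stack: []
LOAD_FAST i → push 0. Stack: [0]
LOAD_CONST → push 1. Stack: [0, 1]
BINARY_OP + → 0 + 1 = 1. Stack: [1]
STORE_FAST i → i=1. Stack: []
LOAD_FAST i → push 1. Stack: [1]
LOAD_CONST → push 2. Stack: [1, 2]
COMPARE_OP bool(<) → 1 vs 2 = True. Stack: [True]
POP_JUMP_IF_FALSE → pop True; no jump. Stack: []
LOAD_FAST u → push 17. Stack: [17]
LOAD_CONST → push 4. Stack: [17, 4]
BINARY_OP // → 17 // 4 = 4. Stack: [4]
STORE_FAST u → u=4. Stack: []
LOAD_FAST_LOAD_FAST u,x → push 4,1. Stack: [4, 1]
BINARY_OP + → 4 + 1 = 5. Stack: [5]
STORE_FAST u → u=5. Stack: []
LOAD_FAST i → push 1. Stack: [1]
LOAD_CONST → push 1. Stack: [1, 1]
BINARY_OP + → 1 + 1 = 2. Stack: [2]
STORE_FAST i → i=2. Stack: []
LOAD_FAST i → push 2. Stack: [2]
LOAD_CONST → push 2. Stack: [2, 2]
COMPARE_OP bool(<) → 2 vs 2 = False. Stack: [False]
POP_JUMP_IF_FALSE → pop False; jump. Stack: []
LOAD_FAST u → push 5. Stack: [5]
RETURN_VALUE → return 5.

5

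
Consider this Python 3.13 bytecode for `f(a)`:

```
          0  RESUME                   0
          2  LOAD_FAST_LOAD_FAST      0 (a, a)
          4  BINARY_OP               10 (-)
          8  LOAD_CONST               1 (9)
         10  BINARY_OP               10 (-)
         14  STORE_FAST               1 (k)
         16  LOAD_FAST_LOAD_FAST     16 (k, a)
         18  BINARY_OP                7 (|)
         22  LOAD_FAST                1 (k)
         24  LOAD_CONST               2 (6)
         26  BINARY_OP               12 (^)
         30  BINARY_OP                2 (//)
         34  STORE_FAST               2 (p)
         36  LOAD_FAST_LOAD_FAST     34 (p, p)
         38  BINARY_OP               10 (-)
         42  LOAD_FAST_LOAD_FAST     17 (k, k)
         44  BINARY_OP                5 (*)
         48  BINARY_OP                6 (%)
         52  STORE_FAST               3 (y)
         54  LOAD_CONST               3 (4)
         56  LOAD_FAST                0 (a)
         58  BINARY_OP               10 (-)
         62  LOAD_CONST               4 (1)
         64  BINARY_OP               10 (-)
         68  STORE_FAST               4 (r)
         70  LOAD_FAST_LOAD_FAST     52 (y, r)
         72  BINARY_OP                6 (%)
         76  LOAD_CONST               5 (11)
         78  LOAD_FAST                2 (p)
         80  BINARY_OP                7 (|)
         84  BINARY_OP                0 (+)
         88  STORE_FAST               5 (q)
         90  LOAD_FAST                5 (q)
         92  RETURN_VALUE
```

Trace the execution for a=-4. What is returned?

11

LOAD_FAST_LOAD_FAST a,a → push -4,-4. Stack: [-4, -4]
BINARY_OP - → -4 - -4 = 0. Stack: [0]
LOAD_CONST → push 9. Stack: [0, 9]
BINARY_OP - → 0 - 9 = -9. Stack: [-9]
STORE_FAST k → k=-9. Stack: []
LOAD_FAST_LOAD_FAST k,a → push -9,-4. Stack: [-9, -4]
BINARY_OP | → -9 | -4 = -1. Stack: [-1]
LOAD_FAST k → push -9. Stack: [-1, -9]
LOAD_CONST → push 6. Stack: [-1, -9, 6]
BINARY_OP ^ → -9 ^ 6 = -15. Stack: [-1, -15]
BINARY_OP // → -1 // -15 = 0. Stack: [0]
STORE_FAST p → p=0. Stack: []
LOAD_FAST_LOAD_FAST p,p → push 0,0. Stack: [0, 0]
BINARY_OP - → 0 - 0 = 0. Stack: [0]
LOAD_FAST_LOAD_FAST k,k → push -9,-9. Stack: [0, -9, -9]
BINARY_OP * → -9 * -9 = 81. Stack: [0, 81]
BINARY_OP % → 0 % 81 = 0. Stack: [0]
STORE_FAST y → y=0. Stack: []
LOAD_CONST → push 4. Stack: [4]
LOAD_FAST a → push -4. Stack: [4, -4]
BINARY_OP - → 4 - -4 = 8. Stack: [8]
LOAD_CONST → push 1. Stack: [8, 1]
BINARY_OP - → 8 - 1 = 7. Stack: [7]
STORE_FAST r → r=7. Stack: []
LOAD_FAST_LOAD_FAST y,r → push 0,7. Stack: [0, 7]
BINARY_OP % → 0 % 7 = 0. Stack: [0]
LOAD_CONST → push 11. Stack: [0, 11]
LOAD_FAST p → push 0. Stack: [0, 11, 0]
BINARY_OP | → 11 | 0 = 11. Stack: [0, 11]
BINARY_OP + → 0 + 11 = 11. Stack: [11]
STORE_FAST q → q=11. Stack: []
LOAD_FAST q → push 11. Stack: [11]
RETURN_VALUE → return 11.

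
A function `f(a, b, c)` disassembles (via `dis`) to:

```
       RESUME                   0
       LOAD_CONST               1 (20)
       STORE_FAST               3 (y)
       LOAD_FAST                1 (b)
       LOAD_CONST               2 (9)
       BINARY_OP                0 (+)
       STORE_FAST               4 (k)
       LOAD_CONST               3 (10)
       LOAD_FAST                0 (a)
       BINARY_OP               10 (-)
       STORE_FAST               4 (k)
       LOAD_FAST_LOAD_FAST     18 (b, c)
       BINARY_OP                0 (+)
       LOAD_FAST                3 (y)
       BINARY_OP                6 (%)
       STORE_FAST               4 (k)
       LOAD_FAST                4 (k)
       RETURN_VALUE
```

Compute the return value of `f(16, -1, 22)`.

LOAD_CONST → push 20. Stack: [20]
STORE_FAST y → y=20. Stack: []
LOAD_FAST b → push -1. Stack: [-1]
LOAD_CONST → push 9. Stack: [-1, 9]
BINARY_OP + → -1 + 9 = 8. Stack: [8]
STORE_FAST k → k=8. Stack: []
LOAD_CONST → push 10. Stack: [10]
LOAD_FAST a → push 16. Stack: [10, 16]
BINARY_OP - → 10 - 16 = -6. Stack: [-6]
STORE_FAST k → k=-6. Stack: []
LOAD_FAST_LOAD_FAST b,c → push -1,22. Stack: [-1, 22]
BINARY_OP + → -1 + 22 = 21. Stack: [21]
LOAD_FAST y → push 20. Stack: [21, 20]
BINARY_OP % → 21 % 20 = 1. Stack: [1]
STORE_FAST k → k=1. Stack: []
LOAD_FAST k → push 1. Stack: [1]
RETURN_VALUE → return 1.

1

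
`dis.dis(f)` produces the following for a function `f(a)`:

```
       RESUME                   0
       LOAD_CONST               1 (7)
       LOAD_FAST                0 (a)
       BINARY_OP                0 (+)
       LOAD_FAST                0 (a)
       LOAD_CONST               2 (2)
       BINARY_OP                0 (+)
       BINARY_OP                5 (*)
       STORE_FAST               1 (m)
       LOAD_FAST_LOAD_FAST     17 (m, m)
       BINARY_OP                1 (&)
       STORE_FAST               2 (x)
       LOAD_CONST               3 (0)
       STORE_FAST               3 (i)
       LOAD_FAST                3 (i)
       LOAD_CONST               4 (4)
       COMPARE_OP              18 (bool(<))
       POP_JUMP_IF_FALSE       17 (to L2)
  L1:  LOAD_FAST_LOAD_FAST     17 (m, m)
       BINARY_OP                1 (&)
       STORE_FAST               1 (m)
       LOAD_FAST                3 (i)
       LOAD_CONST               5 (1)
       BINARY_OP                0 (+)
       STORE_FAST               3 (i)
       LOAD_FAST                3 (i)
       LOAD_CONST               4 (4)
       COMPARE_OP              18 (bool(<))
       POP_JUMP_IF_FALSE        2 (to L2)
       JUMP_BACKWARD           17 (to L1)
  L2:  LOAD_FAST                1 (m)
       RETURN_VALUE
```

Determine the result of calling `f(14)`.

LOAD_CONST → push 7. Stack: [7]
LOAD_FAST a → push 14. Stack: [7, 14]
BINARY_OP + → 7 + 14 = 21. Stack: [21]
LOAD_FAST a → push 14. Stack: [21, 14]
LOAD_CONST → push 2. Stack: [21, 14, 2]
BINARY_OP + → 14 + 2 = 16. Stack: [21, 16]
BINARY_OP * → 21 * 16 = 336. Stack: [336]
STORE_FAST m → m=336. Stack: []
LOAD_FAST_LOAD_FAST m,m → push 336,336. Stack: [336, 336]
BINARY_OP & → 336 & 336 = 336. Stack: [336]
STORE_FAST x → x=336. Stack: []
LOAD_CONST → push 0. Stack: [0]
STORE_FAST i → i=0. Stack: []
LOAD_FAST i → push 0. Stack: [0]
LOAD_CONST → push 4. Stack: [0, 4]
COMPARE_OP bool(<) → 0 vs 4 = True. Stack: [True]
POP_JUMP_IF_FALSE → pop True; no jump. Stack: []
LOAD_FAST_LOAD_FAST m,m → push 336,336. Stack: [336, 336]
BINARY_OP & → 336 & 336 = 336. Stack: [336]
STORE_FAST m → m=336. Stack: []
LOAD_FAST i → push 0. Stack: [0]
LOAD_CONST → push 1. Stack: [0, 1]
BINARY_OP + → 0 + 1 = 1. Stack: [1]
STORE_FAST i → i=1. Stack: []
LOAD_FAST i → push 1. Stack: [1]
LOAD_CONST → push 4. Stack: [1, 4]
COMPARE_OP bool(<) → 1 vs 4 = True. Stack: [True]
POP_JUMP_IF_FALSE → pop True; no jump. Stack: []
LOAD_FAST_LOAD_FAST m,m → push 336,336. Stack: [336, 336]
BINARY_OP & → 336 & 336 = 336. Stack: [336]
STORE_FAST m → m=336. Stack: []
LOAD_FAST i → push 1. Stack: [1]
LOAD_CONST → push 1. Stack: [1, 1]
BINARY_OP + → 1 + 1 = 2. Stack: [2]
STORE_FAST i → i=2. Stack: []
LOAD_FAST i → push 2. Stack: [2]
LOAD_CONST → push 4. Stack: [2, 4]
COMPARE_OP bool(<) → 2 vs 4 = True. Stack: [True]
POP_JUMP_IF_FALSE → pop True; no jump. Stack: []
LOAD_FAST_LOAD_FAST m,m → push 336,336. Stack: [336, 336]
BINARY_OP & → 336 & 336 = 336. Stack: [336]
STORE_FAST m → m=336. Stack: []
LOAD_FAST i → push 2. Stack: [2]
LOAD_CONST → push 1. Stack: [2, 1]
BINARY_OP + → 2 + 1 = 3. Stack: [3]
STORE_FAST i → i=3. Stack: []
LOAD_FAST i → push 3. Stack: [3]
LOAD_CONST → push 4. Stack: [3, 4]
COMPARE_OP bool(<) → 3 vs 4 = True. Stack: [True]
POP_JUMP_IF_FALSE → pop True; no jump. Stack: []
LOAD_FAST_LOAD_FAST m,m → push 336,336. Stack: [336, 336]
BINARY_OP & → 336 & 336 = 336. Stack: [336]
STORE_FAST m → m=336. Stack: []
LOAD_FAST i → push 3. Stack: [3]
LOAD_CONST → push 1. Stack: [3, 1]
BINARY_OP + → 3 + 1 = 4. Stack: [4]
STORE_FAST i → i=4. Stack: []
LOAD_FAST i → push 4. Stack: [4]
LOAD_CONST → push 4. Stack: [4, 4]
COMPARE_OP bool(<) → 4 vs 4 = False. Stack: [False]
POP_JUMP_IF_FALSE → pop False; jump. Stack: []
LOAD_FAST m → push 336. Stack: [336]
RETURN_VALUE → return 336.

336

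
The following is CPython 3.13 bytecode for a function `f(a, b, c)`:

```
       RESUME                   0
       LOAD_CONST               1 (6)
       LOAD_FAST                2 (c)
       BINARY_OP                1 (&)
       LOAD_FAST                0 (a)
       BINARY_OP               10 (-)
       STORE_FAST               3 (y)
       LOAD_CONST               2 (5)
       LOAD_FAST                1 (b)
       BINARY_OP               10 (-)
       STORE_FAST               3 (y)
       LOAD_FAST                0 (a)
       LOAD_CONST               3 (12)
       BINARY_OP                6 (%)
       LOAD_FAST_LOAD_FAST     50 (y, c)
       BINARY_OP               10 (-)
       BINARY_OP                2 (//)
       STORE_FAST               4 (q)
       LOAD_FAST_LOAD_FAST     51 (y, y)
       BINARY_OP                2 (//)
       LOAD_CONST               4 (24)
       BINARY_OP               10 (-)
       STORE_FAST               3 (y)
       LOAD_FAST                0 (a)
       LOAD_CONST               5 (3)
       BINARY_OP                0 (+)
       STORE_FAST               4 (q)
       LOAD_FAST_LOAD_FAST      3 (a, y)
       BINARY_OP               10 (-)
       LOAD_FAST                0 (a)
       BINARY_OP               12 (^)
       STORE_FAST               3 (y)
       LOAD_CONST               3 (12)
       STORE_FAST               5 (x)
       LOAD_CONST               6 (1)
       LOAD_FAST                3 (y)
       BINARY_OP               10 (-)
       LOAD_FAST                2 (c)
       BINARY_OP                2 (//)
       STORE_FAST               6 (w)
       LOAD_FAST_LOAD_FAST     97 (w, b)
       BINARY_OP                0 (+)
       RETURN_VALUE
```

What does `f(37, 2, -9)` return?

LOAD_CONST → push 6. Stack: [6]
LOAD_FAST c → push -9. Stack: [6, -9]
BINARY_OP & → 6 & -9 = 6. Stack: [6]
LOAD_FAST a → push 37. Stack: [6, 37]
BINARY_OP - → 6 - 37 = -31. Stack: [-31]
STORE_FAST y → y=-31. Stack: []
LOAD_CONST → push 5. Stack: [5]
LOAD_FAST b → push 2. Stack: [5, 2]
BINARY_OP - → 5 - 2 = 3. Stack: [3]
STORE_FAST y → y=3. Stack: []
LOAD_FAST a → push 37. Stack: [37]
LOAD_CONST → push 12. Stack: [37, 12]
BINARY_OP % → 37 % 12 = 1. Stack: [1]
LOAD_FAST_LOAD_FAST y,c → push 3,-9. Stack: [1, 3, -9]
BINARY_OP - → 3 - -9 = 12. Stack: [1, 12]
BINARY_OP // → 1 // 12 = 0. Stack: [0]
STORE_FAST q → q=0. Stack: []
LOAD_FAST_LOAD_FAST y,y → push 3,3. Stack: [3, 3]
BINARY_OP // → 3 // 3 = 1. Stack: [1]
LOAD_CONST → push 24. Stack: [1, 24]
BINARY_OP - → 1 - 24 = -23. Stack: [-23]
STORE_FAST y → y=-23. Stack: []
LOAD_FAST a → push 37. Stack: [37]
LOAD_CONST → push 3. Stack: [37, 3]
BINARY_OP + → 37 + 3 = 40. Stack: [40]
STORE_FAST q → q=40. Stack: []
LOAD_FAST_LOAD_FAST a,y → push 37,-23. Stack: [37, -23]
BINARY_OP - → 37 - -23 = 60. Stack: [60]
LOAD_FAST a → push 37. Stack: [60, 37]
BINARY_OP ^ → 60 ^ 37 = 25. Stack: [25]
STORE_FAST y → y=25. Stack: []
LOAD_CONST → push 12. Stack: [12]
STORE_FAST x → x=12. Stack: []
LOAD_CONST → push 1. Stack: [1]
LOAD_FAST y → push 25. Stack: [1, 25]
BINARY_OP - → 1 - 25 = -24. Stack: [-24]
LOAD_FAST c → push -9. Stack: [-24, -9]
BINARY_OP // → -24 // -9 = 2. Stack: [2]
STORE_FAST w → w=2. Stack: []
LOAD_FAST_LOAD_FAST w,b → push 2,2. Stack: [2, 2]
BINARY_OP + → 2 + 2 = 4. Stack: [4]
RETURN_VALUE → return 4.

4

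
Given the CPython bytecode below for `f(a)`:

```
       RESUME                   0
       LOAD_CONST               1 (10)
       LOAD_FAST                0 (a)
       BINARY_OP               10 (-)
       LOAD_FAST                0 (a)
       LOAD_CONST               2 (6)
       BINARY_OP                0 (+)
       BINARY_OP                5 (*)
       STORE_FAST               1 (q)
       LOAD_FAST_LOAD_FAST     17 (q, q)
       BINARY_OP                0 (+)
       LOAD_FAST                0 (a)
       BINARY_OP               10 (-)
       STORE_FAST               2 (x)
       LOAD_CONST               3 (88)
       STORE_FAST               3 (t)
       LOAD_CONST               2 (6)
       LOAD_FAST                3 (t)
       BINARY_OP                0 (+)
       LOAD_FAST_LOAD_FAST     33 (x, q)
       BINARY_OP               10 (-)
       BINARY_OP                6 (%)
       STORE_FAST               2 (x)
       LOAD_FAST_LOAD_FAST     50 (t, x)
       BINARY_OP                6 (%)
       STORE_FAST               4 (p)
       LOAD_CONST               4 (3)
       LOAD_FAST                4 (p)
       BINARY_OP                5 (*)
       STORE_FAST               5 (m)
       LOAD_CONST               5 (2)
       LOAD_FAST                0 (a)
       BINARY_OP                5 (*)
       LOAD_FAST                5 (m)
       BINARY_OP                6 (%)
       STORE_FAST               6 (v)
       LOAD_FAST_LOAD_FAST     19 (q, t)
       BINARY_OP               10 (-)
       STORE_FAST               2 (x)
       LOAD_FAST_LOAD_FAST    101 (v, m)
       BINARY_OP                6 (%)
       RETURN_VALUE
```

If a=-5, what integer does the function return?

2

LOAD_CONST → push 10. Stack: [10]
LOAD_FAST a → push -5. Stack: [10, -5]
BINARY_OP - → 10 - -5 = 15. Stack: [15]
LOAD_FAST a → push -5. Stack: [15, -5]
LOAD_CONST → push 6. Stack: [15, -5, 6]
BINARY_OP + → -5 + 6 = 1. Stack: [15, 1]
BINARY_OP * → 15 * 1 = 15. Stack: [15]
STORE_FAST q → q=15. Stack: []
LOAD_FAST_LOAD_FAST q,q → push 15,15. Stack: [15, 15]
BINARY_OP + → 15 + 15 = 30. Stack: [30]
LOAD_FAST a → push -5. Stack: [30, -5]
BINARY_OP - → 30 - -5 = 35. Stack: [35]
STORE_FAST x → x=35. Stack: []
LOAD_CONST → push 88. Stack: [88]
STORE_FAST t → t=88. Stack: []
LOAD_CONST → push 6. Stack: [6]
LOAD_FAST t → push 88. Stack: [6, 88]
BINARY_OP + → 6 + 88 = 94. Stack: [94]
LOAD_FAST_LOAD_FAST x,q → push 35,15. Stack: [94, 35, 15]
BINARY_OP - → 35 - 15 = 20. Stack: [94, 20]
BINARY_OP % → 94 % 20 = 14. Stack: [14]
STORE_FAST x → x=14. Stack: []
LOAD_FAST_LOAD_FAST t,x → push 88,14. Stack: [88, 14]
BINARY_OP % → 88 % 14 = 4. Stack: [4]
STORE_FAST p → p=4. Stack: []
LOAD_CONST → push 3. Stack: [3]
LOAD_FAST p → push 4. Stack: [3, 4]
BINARY_OP * → 3 * 4 = 12. Stack: [12]
STORE_FAST m → m=12. Stack: []
LOAD_CONST → push 2. Stack: [2]
LOAD_FAST a → push -5. Stack: [2, -5]
BINARY_OP * → 2 * -5 = -10. Stack: [-10]
LOAD_FAST m → push 12. Stack: [-10, 12]
BINARY_OP % → -10 % 12 = 2. Stack: [2]
STORE_FAST v → v=2. Stack: []
LOAD_FAST_LOAD_FAST q,t → push 15,88. Stack: [15, 88]
BINARY_OP - → 15 - 88 = -73. Stack: [-73]
STORE_FAST x → x=-73. Stack: []
LOAD_FAST_LOAD_FAST v,m → push 2,12. Stack: [2, 12]
BINARY_OP % → 2 % 12 = 2. Stack: [2]
RETURN_VALUE → return 2.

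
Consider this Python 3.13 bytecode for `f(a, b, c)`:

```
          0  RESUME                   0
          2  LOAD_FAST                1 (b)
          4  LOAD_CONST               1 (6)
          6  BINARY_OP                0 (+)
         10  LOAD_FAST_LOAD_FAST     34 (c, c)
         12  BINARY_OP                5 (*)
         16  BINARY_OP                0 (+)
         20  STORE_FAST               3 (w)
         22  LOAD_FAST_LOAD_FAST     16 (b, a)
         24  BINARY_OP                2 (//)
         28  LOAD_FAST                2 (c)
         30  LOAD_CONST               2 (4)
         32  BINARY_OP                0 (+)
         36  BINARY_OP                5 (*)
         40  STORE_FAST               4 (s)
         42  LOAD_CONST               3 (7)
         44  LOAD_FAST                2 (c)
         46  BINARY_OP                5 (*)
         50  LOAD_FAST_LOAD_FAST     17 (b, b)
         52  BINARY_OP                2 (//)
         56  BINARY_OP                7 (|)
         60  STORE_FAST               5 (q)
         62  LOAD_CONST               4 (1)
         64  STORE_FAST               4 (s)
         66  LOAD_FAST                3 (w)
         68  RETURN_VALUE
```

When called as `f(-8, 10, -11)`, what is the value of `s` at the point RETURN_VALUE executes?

LOAD_FAST b → push 10. Stack: [10]
LOAD_CONST → push 6. Stack: [10, 6]
BINARY_OP + → 10 + 6 = 16. Stack: [16]
LOAD_FAST_LOAD_FAST c,c → push -11,-11. Stack: [16, -11, -11]
BINARY_OP * → -11 * -11 = 121. Stack: [16, 121]
BINARY_OP + → 16 + 121 = 137. Stack: [137]
STORE_FAST w → w=137. Stack: []
LOAD_FAST_LOAD_FAST b,a → push 10,-8. Stack: [10, -8]
BINARY_OP // → 10 // -8 = -2. Stack: [-2]
LOAD_FAST c → push -11. Stack: [-2, -11]
LOAD_CONST → push 4. Stack: [-2, -11, 4]
BINARY_OP + → -11 + 4 = -7. Stack: [-2, -7]
BINARY_OP * → -2 * -7 = 14. Stack: [14]
STORE_FAST s → s=14. Stack: []
LOAD_CONST → push 7. Stack: [7]
LOAD_FAST c → push -11. Stack: [7, -11]
BINARY_OP * → 7 * -11 = -77. Stack: [-77]
LOAD_FAST_LOAD_FAST b,b → push 10,10. Stack: [-77, 10, 10]
BINARY_OP // → 10 // 10 = 1. Stack: [-77, 1]
BINARY_OP | → -77 | 1 = -77. Stack: [-77]
STORE_FAST q → q=-77. Stack: []
LOAD_CONST → push 1. Stack: [1]
STORE_FAST s → s=1. Stack: []
LOAD_FAST w → push 137. Stack: [137]
RETURN_VALUE → return 137.

1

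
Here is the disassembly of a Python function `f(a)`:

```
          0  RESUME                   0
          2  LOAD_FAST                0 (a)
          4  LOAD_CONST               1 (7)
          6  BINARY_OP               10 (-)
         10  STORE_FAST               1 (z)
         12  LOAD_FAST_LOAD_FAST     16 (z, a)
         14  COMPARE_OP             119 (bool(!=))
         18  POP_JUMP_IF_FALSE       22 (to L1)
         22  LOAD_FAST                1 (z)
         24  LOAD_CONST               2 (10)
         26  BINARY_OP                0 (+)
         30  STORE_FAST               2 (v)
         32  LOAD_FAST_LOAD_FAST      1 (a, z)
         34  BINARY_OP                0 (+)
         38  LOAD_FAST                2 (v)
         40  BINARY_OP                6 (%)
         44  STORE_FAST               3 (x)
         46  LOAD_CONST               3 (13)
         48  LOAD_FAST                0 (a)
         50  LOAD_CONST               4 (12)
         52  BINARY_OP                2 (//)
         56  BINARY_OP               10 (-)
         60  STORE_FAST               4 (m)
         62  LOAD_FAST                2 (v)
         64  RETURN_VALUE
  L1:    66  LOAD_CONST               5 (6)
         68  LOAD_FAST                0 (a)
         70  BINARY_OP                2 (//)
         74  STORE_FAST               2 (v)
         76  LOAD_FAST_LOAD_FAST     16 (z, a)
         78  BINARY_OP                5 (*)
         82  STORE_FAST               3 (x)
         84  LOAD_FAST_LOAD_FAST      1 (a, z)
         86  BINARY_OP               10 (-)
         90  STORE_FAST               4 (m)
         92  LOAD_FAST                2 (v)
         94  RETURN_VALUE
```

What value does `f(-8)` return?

-5

LOAD_FAST a → push -8. Stack: [-8]
LOAD_CONST → push 7. Stack: [-8, 7]
BINARY_OP - → -8 - 7 = -15. Stack: [-15]
STORE_FAST z → z=-15. Stack: []
LOAD_FAST_LOAD_FAST z,a → push -15,-8. Stack: [-15, -8]
COMPARE_OP bool(!=) → -15 vs -8 = True. Stack: [True]
POP_JUMP_IF_FALSE → pop True; no jump. Stack: []
LOAD_FAST z → push -15. Stack: [-15]
LOAD_CONST → push 10. Stack: [-15, 10]
BINARY_OP + → -15 + 10 = -5. Stack: [-5]
STORE_FAST v → v=-5. Stack: []
LOAD_FAST_LOAD_FAST a,z → push -8,-15. Stack: [-8, -15]
BINARY_OP + → -8 + -15 = -23. Stack: [-23]
LOAD_FAST v → push -5. Stack: [-23, -5]
BINARY_OP % → -23 % -5 = -3. Stack: [-3]
STORE_FAST x → x=-3. Stack: []
LOAD_CONST → push 13. Stack: [13]
LOAD_FAST a → push -8. Stack: [13, -8]
LOAD_CONST → push 12. Stack: [13, -8, 12]
BINARY_OP // → -8 // 12 = -1. Stack: [13, -1]
BINARY_OP - → 13 - -1 = 14. Stack: [14]
STORE_FAST m → m=14. Stack: []
LOAD_FAST v → push -5. Stack: [-5]
RETURN_VALUE → return -5.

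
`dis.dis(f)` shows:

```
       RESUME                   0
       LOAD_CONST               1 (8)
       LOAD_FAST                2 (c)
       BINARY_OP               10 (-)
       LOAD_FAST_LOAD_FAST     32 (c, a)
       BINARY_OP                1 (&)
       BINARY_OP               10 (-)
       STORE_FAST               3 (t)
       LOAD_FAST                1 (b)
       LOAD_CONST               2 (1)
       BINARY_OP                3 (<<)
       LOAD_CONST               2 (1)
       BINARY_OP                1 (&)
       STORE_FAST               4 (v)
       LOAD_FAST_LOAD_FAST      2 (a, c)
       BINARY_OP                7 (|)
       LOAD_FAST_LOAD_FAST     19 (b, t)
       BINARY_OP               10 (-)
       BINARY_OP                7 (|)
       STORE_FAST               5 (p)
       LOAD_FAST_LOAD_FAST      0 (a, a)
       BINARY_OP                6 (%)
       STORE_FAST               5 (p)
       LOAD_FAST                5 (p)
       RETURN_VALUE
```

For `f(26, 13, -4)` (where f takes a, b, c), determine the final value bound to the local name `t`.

LOAD_CONST → push 8. Stack: [8]
LOAD_FAST c → push -4. Stack: [8, -4]
BINARY_OP - → 8 - -4 = 12. Stack: [12]
LOAD_FAST_LOAD_FAST c,a → push -4,26. Stack: [12, -4, 26]
BINARY_OP & → -4 & 26 = 24. Stack: [12, 24]
BINARY_OP - → 12 - 24 = -12. Stack: [-12]
STORE_FAST t → t=-12. Stack: []
LOAD_FAST b → push 13. Stack: [13]
LOAD_CONST → push 1. Stack: [13, 1]
BINARY_OP << → 13 << 1 = 26. Stack: [26]
LOAD_CONST → push 1. Stack: [26, 1]
BINARY_OP & → 26 & 1 = 0. Stack: [0]
STORE_FAST v → v=0. Stack: []
LOAD_FAST_LOAD_FAST a,c → push 26,-4. Stack: [26, -4]
BINARY_OP | → 26 | -4 = -2. Stack: [-2]
LOAD_FAST_LOAD_FAST b,t → push 13,-12. Stack: [-2, 13, -12]
BINARY_OP - → 13 - -12 = 25. Stack: [-2, 25]
BINARY_OP | → -2 | 25 = -1. Stack: [-1]
STORE_FAST p → p=-1. Stack: []
LOAD_FAST_LOAD_FAST a,a → push 26,26. Stack: [26, 26]
BINARY_OP % → 26 % 26 = 0. Stack: [0]
STORE_FAST p → p=0. Stack: []
LOAD_FAST p → push 0. Stack: [0]
RETURN_VALUE → return 0.

-12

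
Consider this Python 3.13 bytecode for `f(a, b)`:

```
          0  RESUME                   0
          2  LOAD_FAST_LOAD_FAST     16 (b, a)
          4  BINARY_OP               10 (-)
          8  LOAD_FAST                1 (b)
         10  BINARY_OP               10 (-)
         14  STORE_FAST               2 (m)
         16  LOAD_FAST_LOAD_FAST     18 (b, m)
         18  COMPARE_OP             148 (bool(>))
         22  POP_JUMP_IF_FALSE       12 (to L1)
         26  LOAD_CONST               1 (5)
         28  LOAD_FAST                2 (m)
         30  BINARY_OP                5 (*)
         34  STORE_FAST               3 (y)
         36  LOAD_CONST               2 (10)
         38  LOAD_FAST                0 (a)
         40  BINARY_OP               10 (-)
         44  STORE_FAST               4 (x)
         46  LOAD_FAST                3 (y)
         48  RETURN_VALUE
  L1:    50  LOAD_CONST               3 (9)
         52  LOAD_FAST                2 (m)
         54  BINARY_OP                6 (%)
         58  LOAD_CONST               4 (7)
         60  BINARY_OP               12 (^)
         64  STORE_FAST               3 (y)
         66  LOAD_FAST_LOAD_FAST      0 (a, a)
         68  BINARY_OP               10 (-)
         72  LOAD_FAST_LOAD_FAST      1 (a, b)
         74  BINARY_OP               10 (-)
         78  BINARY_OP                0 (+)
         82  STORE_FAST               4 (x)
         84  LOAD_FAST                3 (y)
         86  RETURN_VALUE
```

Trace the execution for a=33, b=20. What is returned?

LOAD_FAST_LOAD_FAST b,a → push 20,33. Stack: [20, 33]
BINARY_OP - → 20 - 33 = -13. Stack: [-13]
LOAD_FAST b → push 20. Stack: [-13, 20]
BINARY_OP - → -13 - 20 = -33. Stack: [-33]
STORE_FAST m → m=-33. Stack: []
LOAD_FAST_LOAD_FAST b,m → push 20,-33. Stack: [20, -33]
COMPARE_OP bool(>) → 20 vs -33 = True. Stack: [True]
POP_JUMP_IF_FALSE → pop True; no jump. Stack: []
LOAD_CONST → push 5. Stack: [5]
LOAD_FAST m → push -33. Stack: [5, -33]
BINARY_OP * → 5 * -33 = -165. Stack: [-165]
STORE_FAST y → y=-165. Stack: []
LOAD_CONST → push 10. Stack: [10]
LOAD_FAST a → push 33. Stack: [10, 33]
BINARY_OP - → 10 - 33 = -23. Stack: [-23]
STORE_FAST x → x=-23. Stack: []
LOAD_FAST y → push -165. Stack: [-165]
RETURN_VALUE → return -165.

-165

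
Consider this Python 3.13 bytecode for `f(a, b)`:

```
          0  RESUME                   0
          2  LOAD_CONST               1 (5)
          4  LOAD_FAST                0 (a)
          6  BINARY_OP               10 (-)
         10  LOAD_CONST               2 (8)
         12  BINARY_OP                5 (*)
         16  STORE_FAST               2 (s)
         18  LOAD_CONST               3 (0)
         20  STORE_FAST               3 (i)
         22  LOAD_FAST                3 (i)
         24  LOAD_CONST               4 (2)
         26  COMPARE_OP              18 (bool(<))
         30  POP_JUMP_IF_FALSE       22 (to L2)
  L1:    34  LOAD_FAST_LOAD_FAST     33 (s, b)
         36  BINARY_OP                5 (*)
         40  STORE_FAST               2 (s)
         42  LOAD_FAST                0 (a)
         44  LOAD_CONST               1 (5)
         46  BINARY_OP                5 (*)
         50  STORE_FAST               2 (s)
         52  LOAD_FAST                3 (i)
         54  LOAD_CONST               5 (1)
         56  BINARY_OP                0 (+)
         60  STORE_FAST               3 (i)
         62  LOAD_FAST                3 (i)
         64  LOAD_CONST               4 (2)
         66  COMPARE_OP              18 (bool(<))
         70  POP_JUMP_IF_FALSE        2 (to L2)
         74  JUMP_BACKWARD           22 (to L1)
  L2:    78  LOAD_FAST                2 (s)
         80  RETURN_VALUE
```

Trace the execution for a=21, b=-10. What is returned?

105

LOAD_CONST → push 5. Stack: [5]
LOAD_FAST a → push 21. Stack: [5, 21]
BINARY_OP - → 5 - 21 = -16. Stack: [-16]
LOAD_CONST → push 8. Stack: [-16, 8]
BINARY_OP * → -16 * 8 = -128. Stack: [-128]
STORE_FAST s → s=-128. Stack: []
LOAD_CONST → push 0. Stack: [0]
STORE_FAST i → i=0. Stack: []
LOAD_FAST i → push 0. Stack: [0]
LOAD_CONST → push 2. Stack: [0, 2]
COMPARE_OP bool(<) → 0 vs 2 = True. Stack: [True]
POP_JUMP_IF_FALSE → pop True; no jump. Stack: []
LOAD_FAST_LOAD_FAST s,b → push -128,-10. Stack: [-128, -10]
BINARY_OP * → -128 * -10 = 1280. Stack: [1280]
STORE_FAST s → s=1280. Stack: []
LOAD_FAST a → push 21. Stack: [21]
LOAD_CONST → push 5. Stack: [21, 5]
BINARY_OP * → 21 * 5 = 105. Stack: [105]
STORE_FAST s → s=105. Stack: []
LOAD_FAST i → push 0. Stack: [0]
LOAD_CONST → push 1. Stack: [0, 1]
BINARY_OP + → 0 + 1 = 1. Stack: [1]
STORE_FAST i → i=1. Stack: []
LOAD_FAST i → push 1. Stack: [1]
LOAD_CONST → push 2. Stack: [1, 2]
COMPARE_OP bool(<) → 1 vs 2 = True. Stack: [True]
POP_JUMP_IF_FALSE → pop True; no jump. Stack: []
LOAD_FAST_LOAD_FAST s,b → push 105,-10. Stack: [105, -10]
BINARY_OP * → 105 * -10 = -1050. Stack: [-1050]
STORE_FAST s → s=-1050. Stack: []
LOAD_FAST a → push 21. Stack: [21]
LOAD_CONST → push 5. Stack: [21, 5]
BINARY_OP * → 21 * 5 = 105. Stack: [105]
STORE_FAST s → s=105. Stack: []
LOAD_FAST i → push 1. Stack: [1]
LOAD_CONST → push 1. Stack: [1, 1]
BINARY_OP + → 1 + 1 = 2. Stack: [2]
STORE_FAST i → i=2. Stack: []
LOAD_FAST i → push 2. Stack: [2]
LOAD_CONST → push 2. Stack: [2, 2]
COMPARE_OP bool(<) → 2 vs 2 = False. Stack: [False]
POP_JUMP_IF_FALSE → pop False; jump. Stack: []
LOAD_FAST s → push 105. Stack: [105]
RETURN_VALUE → return 105.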